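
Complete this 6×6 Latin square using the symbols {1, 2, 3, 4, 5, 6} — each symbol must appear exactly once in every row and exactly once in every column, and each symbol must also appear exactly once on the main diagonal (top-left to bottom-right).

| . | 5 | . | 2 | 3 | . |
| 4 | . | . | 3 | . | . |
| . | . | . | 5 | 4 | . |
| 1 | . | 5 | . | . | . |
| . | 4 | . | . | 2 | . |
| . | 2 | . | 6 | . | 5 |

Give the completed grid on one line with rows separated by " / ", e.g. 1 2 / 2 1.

6 5 1 2 3 4 / 4 1 2 3 5 6 / 2 6 3 5 4 1 / 1 3 5 4 6 2 / 5 4 6 1 2 3 / 3 2 4 6 1 5

row 1 has {2,3,5}; column 1 has {1,4}; the diagonal has {2,5} — only 6 is left for (r1,c1).
row 2 has {3,4}; column 2 has {2,4,5}; the diagonal has {2,5,6} — only 1 is left for (r2,c2).
row 3 has {4,5}; column 3 has {5}; the diagonal has {1,2,5,6} — only 3 is left for (r3,c3).
row 4 has {1,5}; column 4 has {2,3,5,6}; the diagonal has {1,2,3,5,6} — only 4 is left for (r4,c4).
row 4 has {1,4,5}; column 5 has {2,3,4} — only 6 is left for (r4,c5).
row 5 has {2,4}; column 4 has {2,3,4,5,6} — only 1 is left for (r5,c4).
row 6 has {2,5,6}; column 1 has {1,4,6} — only 3 is left for (r6,c1).
row 6 has {2,3,5,6}; column 5 has {2,3,4,6} — only 1 is left for (r6,c5).
row 2 has {1,3,4}; column 5 has {1,2,3,4,6} — only 5 is left for (r2,c5).
row 3 has {3,4,5}; column 1 has {1,3,4,6} — only 2 is left for (r3,c1).
row 3 has {2,3,4,5}; column 2 has {1,2,4,5} — only 6 is left for (r3,c2).
row 3 has {2,3,4,5,6}; column 6 has {5} — only 1 is left for (r3,c6).
row 4 has {1,4,5,6}; column 2 has {1,2,4,5,6} — only 3 is left for (r4,c2).
row 4 has {1,3,4,5,6}; column 6 has {1,5} — only 2 is left for (r4,c6).
row 5 has {1,2,4}; column 1 has {1,2,3,4,6} — only 5 is left for (r5,c1).
row 5 has {1,2,4,5}; column 3 has {3,5} — only 6 is left for (r5,c3).
row 5 has {1,2,4,5,6}; column 6 has {1,2,5} — only 3 is left for (r5,c6).
row 6 has {1,2,3,5,6}; column 3 has {3,5,6} — only 4 is left for (r6,c3).
row 1 has {2,3,5,6}; column 3 has {3,4,5,6} — only 1 is left for (r1,c3).
row 1 has {1,2,3,5,6}; column 6 has {1,2,3,5} — only 4 is left for (r1,c6).
row 2 has {1,3,4,5}; column 3 has {1,3,4,5,6} — only 2 is left for (r2,c3).
row 2 has {1,2,3,4,5}; column 6 has {1,2,3,4,5} — only 6 is left for (r2,c6).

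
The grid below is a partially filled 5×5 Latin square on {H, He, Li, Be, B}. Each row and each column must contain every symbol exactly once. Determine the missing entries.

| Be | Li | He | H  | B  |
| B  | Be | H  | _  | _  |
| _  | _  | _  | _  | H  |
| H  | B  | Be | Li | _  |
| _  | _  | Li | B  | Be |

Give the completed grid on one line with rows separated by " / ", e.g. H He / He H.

Be Li He H B / B Be H He Li / Li He B Be H / H B Be Li He / He H Li B Be

Cell (r2,c4): row 2 has {H,Be,B}; column 4 has {H,Li,B} → He.
Cell (r2,c5): row 2 has {H,He,Be,B}; column 5 has {H,Be,B} → Li.
Cell (r3,c2): row 3 has {H}; column 2 has {Li,Be,B} → He.
Cell (r3,c3): row 3 has {H,He}; column 3 has {H,He,Li,Be} → B.
Cell (r3,c4): row 3 has {H,He,B}; column 4 has {H,He,Li,B} → Be.
Cell (r4,c5): row 4 has {H,Li,Be,B}; column 5 has {H,Li,Be,B} → He.
Cell (r5,c1): row 5 has {Li,Be,B}; column 1 has {H,Be,B} → He.
Cell (r5,c2): row 5 has {He,Li,Be,B}; column 2 has {He,Li,Be,B} → H.
Cell (r3,c1): row 3 has {H,He,Be,B}; column 1 has {H,He,Be,B} → Li.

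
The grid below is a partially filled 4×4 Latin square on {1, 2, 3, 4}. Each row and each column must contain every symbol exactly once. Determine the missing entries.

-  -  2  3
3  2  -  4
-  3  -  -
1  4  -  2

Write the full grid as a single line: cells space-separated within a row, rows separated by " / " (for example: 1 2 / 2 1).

4 1 2 3 / 3 2 1 4 / 2 3 4 1 / 1 4 3 2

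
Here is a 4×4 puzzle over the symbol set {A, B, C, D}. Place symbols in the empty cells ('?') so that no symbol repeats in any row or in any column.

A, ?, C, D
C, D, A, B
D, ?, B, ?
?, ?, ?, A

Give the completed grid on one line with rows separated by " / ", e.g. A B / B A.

(r1,c2) = B
(r3,c4) = C
(r4,c1) = B
(r4,c2) = C
(r4,c3) = D
(r3,c2) = A

A B C D / C D A B / D A B C / B C D A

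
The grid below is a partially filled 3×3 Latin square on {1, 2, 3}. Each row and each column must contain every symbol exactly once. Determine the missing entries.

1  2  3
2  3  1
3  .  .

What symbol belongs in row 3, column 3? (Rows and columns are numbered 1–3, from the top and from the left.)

(r3,c2) = 1
(r3,c3) = 2

2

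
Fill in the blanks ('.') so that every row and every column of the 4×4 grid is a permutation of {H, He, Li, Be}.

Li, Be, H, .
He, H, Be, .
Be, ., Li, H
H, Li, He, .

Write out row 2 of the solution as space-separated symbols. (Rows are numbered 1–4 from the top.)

(r1,c4) = He
(r2,c4) = Li

He H Be Li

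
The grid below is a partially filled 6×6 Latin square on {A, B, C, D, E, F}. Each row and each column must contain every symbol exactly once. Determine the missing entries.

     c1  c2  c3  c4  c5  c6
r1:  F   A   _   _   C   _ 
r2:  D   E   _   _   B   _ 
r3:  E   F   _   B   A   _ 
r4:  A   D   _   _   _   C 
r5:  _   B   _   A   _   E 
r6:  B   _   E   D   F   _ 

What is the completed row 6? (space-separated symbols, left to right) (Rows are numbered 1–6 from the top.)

(r1,c4) = E
(r3,c6) = D
(r4,c4) = F
(r4,c5) = E
(r5,c1) = C
(r5,c5) = D
(r6,c2) = C
(r6,c6) = A

B C E D F A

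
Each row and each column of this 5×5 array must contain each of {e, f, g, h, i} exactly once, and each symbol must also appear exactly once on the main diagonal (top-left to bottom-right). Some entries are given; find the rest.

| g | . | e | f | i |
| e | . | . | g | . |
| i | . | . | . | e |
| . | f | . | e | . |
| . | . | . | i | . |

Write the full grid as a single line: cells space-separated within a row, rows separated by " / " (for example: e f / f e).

g h e f i / e i h g f / i g f h e / h f i e g / f e g i h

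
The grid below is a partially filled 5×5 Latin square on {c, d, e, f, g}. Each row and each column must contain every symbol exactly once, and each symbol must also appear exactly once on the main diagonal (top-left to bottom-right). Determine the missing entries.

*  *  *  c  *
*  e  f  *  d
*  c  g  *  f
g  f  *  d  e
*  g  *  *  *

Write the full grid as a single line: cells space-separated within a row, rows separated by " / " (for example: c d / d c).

f d e c g / c e f g d / d c g e f / g f c d e / e g d f c

(r1,c1) = f
(r1,c2) = d
(r1,c3) = e
(r1,c5) = g
(r2,c1) = c
(r2,c4) = g
(r3,c4) = e
(r4,c3) = c
(r5,c3) = d
(r5,c4) = f
(r5,c5) = c
(r3,c1) = d
(r5,c1) = e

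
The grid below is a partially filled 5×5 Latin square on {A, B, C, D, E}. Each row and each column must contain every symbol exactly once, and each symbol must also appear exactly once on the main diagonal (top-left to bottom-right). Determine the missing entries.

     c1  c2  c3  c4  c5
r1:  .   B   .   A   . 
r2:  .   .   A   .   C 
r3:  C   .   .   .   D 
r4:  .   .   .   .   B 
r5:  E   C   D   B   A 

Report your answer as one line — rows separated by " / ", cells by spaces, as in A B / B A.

D B C A E / B E A D C / C A B E D / A D E C B / E C D B A

(r1,c1) = D
(r1,c5) = E
(r2,c1) = B
(r2,c2) = E
(r2,c4) = D
(r3,c2) = A
(r3,c3) = B
(r3,c4) = E
(r4,c1) = A
(r4,c2) = D
(r4,c4) = C
(r1,c3) = C
(r4,c3) = E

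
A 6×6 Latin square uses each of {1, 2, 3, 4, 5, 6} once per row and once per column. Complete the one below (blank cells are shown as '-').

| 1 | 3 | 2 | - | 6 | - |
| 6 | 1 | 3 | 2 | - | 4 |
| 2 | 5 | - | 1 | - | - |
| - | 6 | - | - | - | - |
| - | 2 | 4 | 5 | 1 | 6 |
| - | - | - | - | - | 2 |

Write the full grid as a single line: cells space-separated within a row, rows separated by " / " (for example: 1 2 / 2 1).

1 3 2 4 6 5 / 6 1 3 2 5 4 / 2 5 6 1 4 3 / 4 6 5 3 2 1 / 3 2 4 5 1 6 / 5 4 1 6 3 2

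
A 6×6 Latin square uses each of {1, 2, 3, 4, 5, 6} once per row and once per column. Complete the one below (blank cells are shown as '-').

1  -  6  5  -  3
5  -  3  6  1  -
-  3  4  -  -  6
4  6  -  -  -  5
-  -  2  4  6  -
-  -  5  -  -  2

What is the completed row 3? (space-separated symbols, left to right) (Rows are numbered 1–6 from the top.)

2 3 4 1 5 6

(r2,c6) = 4
(r3,c1) = 2
(r3,c4) = 1
(r3,c5) = 5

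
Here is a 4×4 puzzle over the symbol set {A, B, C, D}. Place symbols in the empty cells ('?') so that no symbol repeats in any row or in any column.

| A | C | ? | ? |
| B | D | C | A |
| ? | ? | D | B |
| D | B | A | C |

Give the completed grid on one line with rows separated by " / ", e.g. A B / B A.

At row 1, column 3: row 1 has {A,C}; column 3 has {A,C,D}; that leaves B.
At row 1, column 4: row 1 has {A,B,C}; column 4 has {A,B,C}; that leaves D.
At row 3, column 1: row 3 has {B,D}; column 1 has {A,B,D}; that leaves C.
At row 3, column 2: row 3 has {B,C,D}; column 2 has {B,C,D}; that leaves A.

A C B D / B D C A / C A D B / D B A C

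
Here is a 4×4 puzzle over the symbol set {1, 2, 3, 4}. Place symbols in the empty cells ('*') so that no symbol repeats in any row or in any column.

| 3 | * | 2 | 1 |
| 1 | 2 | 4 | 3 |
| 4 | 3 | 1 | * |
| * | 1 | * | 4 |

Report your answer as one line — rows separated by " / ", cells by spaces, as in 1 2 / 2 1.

3 4 2 1 / 1 2 4 3 / 4 3 1 2 / 2 1 3 4

row 1 has {1,2,3}; column 2 has {1,2,3} — only 4 is left for (r1,c2).
row 3 has {1,3,4}; column 4 has {1,3,4} — only 2 is left for (r3,c4).
row 4 has {1,4}; column 1 has {1,3,4} — only 2 is left for (r4,c1).
row 4 has {1,2,4}; column 3 has {1,2,4} — only 3 is left for (r4,c3).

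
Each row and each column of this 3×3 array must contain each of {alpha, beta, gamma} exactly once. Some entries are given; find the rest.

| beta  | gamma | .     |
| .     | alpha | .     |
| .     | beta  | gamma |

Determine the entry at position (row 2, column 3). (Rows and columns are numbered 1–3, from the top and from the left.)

row 1 has {beta,gamma}; column 3 has {gamma} — only alpha is left for (r1,c3).
row 2 has {alpha}; column 1 has {beta} — only gamma is left for (r2,c1).
row 2 has {alpha,gamma}; column 3 has {alpha,gamma} — only beta is left for (r2,c3).

beta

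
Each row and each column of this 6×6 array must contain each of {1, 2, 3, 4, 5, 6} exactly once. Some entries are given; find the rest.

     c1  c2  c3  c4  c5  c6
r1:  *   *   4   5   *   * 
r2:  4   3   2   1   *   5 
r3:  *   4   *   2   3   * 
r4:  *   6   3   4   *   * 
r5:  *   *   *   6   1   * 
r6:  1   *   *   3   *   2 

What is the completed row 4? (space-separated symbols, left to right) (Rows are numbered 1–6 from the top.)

(r2,c5) = 6
(r4,c6) = 1
(r5,c3) = 5
(r6,c2) = 5
(r6,c3) = 6
(r6,c5) = 4
(r1,c5) = 2
(r3,c3) = 1
(r3,c6) = 6
(r4,c5) = 5
(r5,c2) = 2
(r1,c2) = 1
(r1,c6) = 3
(r3,c1) = 5
(r4,c1) = 2

2 6 3 4 5 1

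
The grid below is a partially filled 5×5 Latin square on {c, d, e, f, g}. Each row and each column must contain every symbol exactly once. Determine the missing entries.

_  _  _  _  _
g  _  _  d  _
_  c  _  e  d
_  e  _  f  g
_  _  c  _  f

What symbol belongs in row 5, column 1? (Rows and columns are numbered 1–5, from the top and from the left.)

e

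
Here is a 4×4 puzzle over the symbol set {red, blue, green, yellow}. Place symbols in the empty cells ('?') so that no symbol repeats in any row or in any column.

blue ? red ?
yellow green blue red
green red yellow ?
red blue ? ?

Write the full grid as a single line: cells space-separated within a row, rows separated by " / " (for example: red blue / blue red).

blue yellow red green / yellow green blue red / green red yellow blue / red blue green yellow

row 1 has {red,blue}; column 2 has {red,blue,green} — only yellow is left for (r1,c2).
row 1 has {red,blue,yellow}; column 4 has {red} — only green is left for (r1,c4).
row 3 has {red,green,yellow}; column 4 has {red,green} — only blue is left for (r3,c4).
row 4 has {red,blue}; column 3 has {red,blue,yellow} — only green is left for (r4,c3).
row 4 has {red,blue,green}; column 4 has {red,blue,green} — only yellow is left for (r4,c4).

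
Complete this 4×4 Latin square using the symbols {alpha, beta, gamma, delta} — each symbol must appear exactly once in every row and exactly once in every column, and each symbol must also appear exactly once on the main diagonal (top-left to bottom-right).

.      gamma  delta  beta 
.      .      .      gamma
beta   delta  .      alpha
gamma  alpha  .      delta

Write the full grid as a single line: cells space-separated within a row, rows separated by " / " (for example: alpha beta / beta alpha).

alpha gamma delta beta / delta beta alpha gamma / beta delta gamma alpha / gamma alpha beta delta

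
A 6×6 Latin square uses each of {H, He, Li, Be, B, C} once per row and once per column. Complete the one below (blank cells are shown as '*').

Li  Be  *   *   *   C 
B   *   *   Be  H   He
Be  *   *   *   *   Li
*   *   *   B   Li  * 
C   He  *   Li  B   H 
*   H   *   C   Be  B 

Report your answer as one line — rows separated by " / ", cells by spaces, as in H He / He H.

Li Be B H He C / B Li C Be H He / Be B H He C Li / H C He B Li Be / C He Be Li B H / He H Li C Be B

(r1,c5) = He
(r3,c5) = C
(r4,c2) = C
(r4,c6) = Be
(r5,c3) = Be
(r6,c1) = He
(r6,c3) = Li
(r1,c4) = H
(r2,c2) = Li
(r2,c3) = C
(r3,c2) = B
(r3,c4) = He
(r4,c1) = H
(r4,c3) = He
(r1,c3) = B
(r3,c3) = H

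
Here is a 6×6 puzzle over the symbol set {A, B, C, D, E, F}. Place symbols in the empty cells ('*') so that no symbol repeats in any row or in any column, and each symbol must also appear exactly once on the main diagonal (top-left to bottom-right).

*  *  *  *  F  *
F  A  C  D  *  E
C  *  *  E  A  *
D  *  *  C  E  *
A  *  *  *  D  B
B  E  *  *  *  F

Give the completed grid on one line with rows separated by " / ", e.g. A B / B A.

E D A B F C / F A C D B E / C F B E A D / D B F C E A / A C E F D B / B E D A C F

(r1,c1) = E
(r2,c5) = B
(r3,c3) = B
(r3,c6) = D
(r4,c6) = A
(r5,c4) = F
(r6,c4) = A
(r6,c5) = C
(r1,c4) = B
(r1,c6) = C
(r3,c2) = F
(r4,c2) = B
(r4,c3) = F
(r5,c2) = C
(r5,c3) = E
(r6,c3) = D
(r1,c2) = D
(r1,c3) = A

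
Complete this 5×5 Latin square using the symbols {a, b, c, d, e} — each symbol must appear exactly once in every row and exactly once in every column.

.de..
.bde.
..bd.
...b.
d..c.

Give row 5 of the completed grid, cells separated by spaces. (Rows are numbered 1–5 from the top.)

d e a c b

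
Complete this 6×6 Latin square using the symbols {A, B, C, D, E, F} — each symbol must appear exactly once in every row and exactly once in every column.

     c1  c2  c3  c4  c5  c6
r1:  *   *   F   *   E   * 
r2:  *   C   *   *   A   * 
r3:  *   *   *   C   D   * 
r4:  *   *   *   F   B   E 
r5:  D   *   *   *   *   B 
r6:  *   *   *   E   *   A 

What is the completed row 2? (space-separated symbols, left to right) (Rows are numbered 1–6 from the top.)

F C E B A D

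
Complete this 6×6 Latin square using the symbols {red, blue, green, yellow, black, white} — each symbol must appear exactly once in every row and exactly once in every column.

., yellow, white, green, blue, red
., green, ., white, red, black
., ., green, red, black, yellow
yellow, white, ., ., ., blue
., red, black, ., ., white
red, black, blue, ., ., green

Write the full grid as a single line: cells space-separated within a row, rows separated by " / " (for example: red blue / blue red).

(r1,c1) = black
(r2,c1) = blue
(r2,c3) = yellow
(r3,c1) = white
(r3,c2) = blue
(r4,c3) = red
(r4,c4) = black
(r4,c5) = green
(r5,c1) = green
(r5,c5) = yellow
(r6,c4) = yellow
(r6,c5) = white
(r5,c4) = blue

black yellow white green blue red / blue green yellow white red black / white blue green red black yellow / yellow white red black green blue / green red black blue yellow white / red black blue yellow white green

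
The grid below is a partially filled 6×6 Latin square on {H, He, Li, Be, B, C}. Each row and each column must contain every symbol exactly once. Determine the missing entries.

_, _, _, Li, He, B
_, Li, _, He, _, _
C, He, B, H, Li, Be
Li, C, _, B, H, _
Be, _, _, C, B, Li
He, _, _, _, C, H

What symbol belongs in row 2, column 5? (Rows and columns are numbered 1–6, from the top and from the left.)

(r1,c1) = H
(r1,c2) = Be
(r1,c3) = C
(r2,c1) = B
(r2,c5) = Be

Be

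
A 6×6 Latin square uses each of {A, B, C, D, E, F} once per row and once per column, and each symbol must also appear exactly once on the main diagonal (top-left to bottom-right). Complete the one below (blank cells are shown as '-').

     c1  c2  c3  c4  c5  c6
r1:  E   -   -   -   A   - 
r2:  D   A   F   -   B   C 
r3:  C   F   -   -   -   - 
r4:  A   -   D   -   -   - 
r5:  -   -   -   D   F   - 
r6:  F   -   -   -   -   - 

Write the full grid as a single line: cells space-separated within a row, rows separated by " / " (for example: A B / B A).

E D C F A B / D A F E B C / C F B A D E / A B D C E F / B C E D F A / F E A B C D

(r2,c4) = E
(r3,c3) = B
(r3,c4) = A
(r4,c4) = C
(r4,c5) = E
(r5,c1) = B
(r6,c4) = B
(r6,c6) = D
(r1,c3) = C
(r1,c4) = F
(r1,c6) = B
(r3,c5) = D
(r3,c6) = E
(r4,c2) = B
(r4,c6) = F
(r5,c6) = A
(r6,c5) = C
(r1,c2) = D
(r5,c3) = E
(r6,c2) = E
(r6,c3) = A
(r5,c2) = C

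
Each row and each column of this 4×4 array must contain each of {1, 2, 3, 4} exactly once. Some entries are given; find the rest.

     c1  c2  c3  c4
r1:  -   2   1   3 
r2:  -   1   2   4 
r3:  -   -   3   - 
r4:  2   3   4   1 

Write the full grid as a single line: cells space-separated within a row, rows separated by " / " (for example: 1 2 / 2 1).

4 2 1 3 / 3 1 2 4 / 1 4 3 2 / 2 3 4 1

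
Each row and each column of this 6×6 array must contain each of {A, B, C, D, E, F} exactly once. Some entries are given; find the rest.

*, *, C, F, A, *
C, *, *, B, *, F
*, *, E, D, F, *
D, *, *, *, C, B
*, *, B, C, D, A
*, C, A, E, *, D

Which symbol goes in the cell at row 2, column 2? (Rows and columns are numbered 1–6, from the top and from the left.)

A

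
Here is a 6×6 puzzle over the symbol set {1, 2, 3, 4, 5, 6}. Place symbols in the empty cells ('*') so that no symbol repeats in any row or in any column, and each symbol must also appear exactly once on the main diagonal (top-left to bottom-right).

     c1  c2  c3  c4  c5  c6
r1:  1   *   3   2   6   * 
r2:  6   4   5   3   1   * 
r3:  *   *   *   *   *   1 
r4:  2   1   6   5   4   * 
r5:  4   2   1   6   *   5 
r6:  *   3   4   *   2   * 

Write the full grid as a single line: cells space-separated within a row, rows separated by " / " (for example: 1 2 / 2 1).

1 5 3 2 6 4 / 6 4 5 3 1 2 / 3 6 2 4 5 1 / 2 1 6 5 4 3 / 4 2 1 6 3 5 / 5 3 4 1 2 6

At row 1, column 2: row 1 has {1,2,3,6}; column 2 has {1,2,3,4}; that leaves 5.
At row 1, column 6: row 1 has {1,2,3,5,6}; column 6 has {1,5}; that leaves 4.
At row 2, column 6: row 2 has {1,3,4,5,6}; column 6 has {1,4,5}; that leaves 2.
At row 3, column 2: row 3 has {1}; column 2 has {1,2,3,4,5}; that leaves 6.
At row 3, column 3: row 3 has {1,6}; column 3 has {1,3,4,5,6}; the diagonal has {1,4,5}; that leaves 2.
At row 3, column 4: row 3 has {1,2,6}; column 4 has {2,3,5,6}; that leaves 4.
At row 4, column 6: row 4 has {1,2,4,5,6}; column 6 has {1,2,4,5}; that leaves 3.
At row 5, column 5: row 5 has {1,2,4,5,6}; column 5 has {1,2,4,6}; the diagonal has {1,2,4,5}; that leaves 3.
At row 6, column 1: row 6 has {2,3,4}; column 1 has {1,2,4,6}; that leaves 5.
At row 6, column 4: row 6 has {2,3,4,5}; column 4 has {2,3,4,5,6}; that leaves 1.
At row 6, column 6: row 6 has {1,2,3,4,5}; column 6 has {1,2,3,4,5}; the diagonal has {1,2,3,4,5}; that leaves 6.
At row 3, column 1: row 3 has {1,2,4,6}; column 1 has {1,2,4,5,6}; that leaves 3.
At row 3, column 5: row 3 has {1,2,3,4,6}; column 5 has {1,2,3,4,6}; that leaves 5.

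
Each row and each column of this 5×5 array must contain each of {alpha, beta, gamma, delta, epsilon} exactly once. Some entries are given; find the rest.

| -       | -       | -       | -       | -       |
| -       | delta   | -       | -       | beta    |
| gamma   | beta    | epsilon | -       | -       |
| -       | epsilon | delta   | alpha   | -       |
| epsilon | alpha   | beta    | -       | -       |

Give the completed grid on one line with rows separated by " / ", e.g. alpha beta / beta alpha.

delta gamma alpha beta epsilon / alpha delta gamma epsilon beta / gamma beta epsilon delta alpha / beta epsilon delta alpha gamma / epsilon alpha beta gamma delta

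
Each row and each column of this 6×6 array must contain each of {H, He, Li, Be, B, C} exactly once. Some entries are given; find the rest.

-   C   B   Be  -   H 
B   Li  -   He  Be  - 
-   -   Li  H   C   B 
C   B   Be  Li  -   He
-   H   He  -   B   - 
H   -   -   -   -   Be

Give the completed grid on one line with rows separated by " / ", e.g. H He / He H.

(r2,c6) = C
(r4,c5) = H
(r5,c4) = C
(r5,c6) = Li
(r6,c2) = He
(r6,c3) = C
(r6,c4) = B
(r6,c5) = Li
(r1,c5) = He
(r2,c3) = H
(r3,c2) = Be
(r5,c1) = Be
(r1,c1) = Li
(r3,c1) = He

Li C B Be He H / B Li H He Be C / He Be Li H C B / C B Be Li H He / Be H He C B Li / H He C B Li Be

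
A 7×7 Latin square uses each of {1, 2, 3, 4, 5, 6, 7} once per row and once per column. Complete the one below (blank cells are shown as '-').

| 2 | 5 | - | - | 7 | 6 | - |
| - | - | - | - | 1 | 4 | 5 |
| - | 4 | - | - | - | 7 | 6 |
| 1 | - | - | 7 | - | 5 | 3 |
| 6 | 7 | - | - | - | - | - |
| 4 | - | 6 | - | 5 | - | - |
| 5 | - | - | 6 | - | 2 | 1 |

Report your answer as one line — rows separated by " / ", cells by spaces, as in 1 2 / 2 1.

2 5 3 1 7 6 4 / 7 6 2 3 1 4 5 / 3 4 1 5 2 7 6 / 1 2 4 7 6 5 3 / 6 7 5 4 3 1 2 / 4 1 6 2 5 3 7 / 5 3 7 6 4 2 1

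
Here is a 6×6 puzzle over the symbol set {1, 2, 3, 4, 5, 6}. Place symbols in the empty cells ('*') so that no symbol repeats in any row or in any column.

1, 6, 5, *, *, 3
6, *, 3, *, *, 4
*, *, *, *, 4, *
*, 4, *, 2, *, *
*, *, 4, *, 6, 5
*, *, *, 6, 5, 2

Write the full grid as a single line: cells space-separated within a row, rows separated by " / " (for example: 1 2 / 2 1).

At row 1, column 4: row 1 has {1,3,5,6}; column 4 has {2,6}; that leaves 4.
At row 1, column 5: row 1 has {1,3,4,5,6}; column 5 has {4,5,6}; that leaves 2.
At row 2, column 5: row 2 has {3,4,6}; column 5 has {2,4,5,6}; that leaves 1.
At row 4, column 5: row 4 has {2,4}; column 5 has {1,2,4,5,6}; that leaves 3.
At row 6, column 3: row 6 has {2,5,6}; column 3 has {3,4,5}; that leaves 1.
At row 2, column 4: row 2 has {1,3,4,6}; column 4 has {2,4,6}; that leaves 5.
At row 4, column 1: row 4 has {2,3,4}; column 1 has {1,6}; that leaves 5.
At row 4, column 3: row 4 has {2,3,4,5}; column 3 has {1,3,4,5}; that leaves 6.
At row 4, column 6: row 4 has {2,3,4,5,6}; column 6 has {2,3,4,5}; that leaves 1.
At row 6, column 2: row 6 has {1,2,5,6}; column 2 has {4,6}; that leaves 3.
At row 2, column 2: row 2 has {1,3,4,5,6}; column 2 has {3,4,6}; that leaves 2.
At row 3, column 3: row 3 has {4}; column 3 has {1,3,4,5,6}; that leaves 2.
At row 3, column 6: row 3 has {2,4}; column 6 has {1,2,3,4,5}; that leaves 6.
At row 5, column 2: row 5 has {4,5,6}; column 2 has {2,3,4,6}; that leaves 1.
At row 5, column 4: row 5 has {1,4,5,6}; column 4 has {2,4,5,6}; that leaves 3.
At row 6, column 1: row 6 has {1,2,3,5,6}; column 1 has {1,5,6}; that leaves 4.
At row 3, column 1: row 3 has {2,4,6}; column 1 has {1,4,5,6}; that leaves 3.
At row 3, column 2: row 3 has {2,3,4,6}; column 2 has {1,2,3,4,6}; that leaves 5.
At row 3, column 4: row 3 has {2,3,4,5,6}; column 4 has {2,3,4,5,6}; that leaves 1.
At row 5, column 1: row 5 has {1,3,4,5,6}; column 1 has {1,3,4,5,6}; that leaves 2.

1 6 5 4 2 3 / 6 2 3 5 1 4 / 3 5 2 1 4 6 / 5 4 6 2 3 1 / 2 1 4 3 6 5 / 4 3 1 6 5 2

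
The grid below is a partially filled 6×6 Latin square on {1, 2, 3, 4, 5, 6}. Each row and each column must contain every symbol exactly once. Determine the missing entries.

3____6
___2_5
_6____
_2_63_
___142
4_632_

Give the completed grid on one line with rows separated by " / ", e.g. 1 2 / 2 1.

(r6,c6) = 1
(r4,c6) = 4
(r6,c2) = 5
(r3,c6) = 3
(r5,c2) = 3
(r5,c3) = 5
(r4,c3) = 1
(r5,c1) = 6
(r2,c1) = 1
(r2,c2) = 4
(r2,c3) = 3
(r2,c5) = 6
(r4,c1) = 5
(r1,c2) = 1
(r1,c5) = 5
(r3,c1) = 2
(r3,c3) = 4
(r3,c4) = 5
(r3,c5) = 1
(r1,c3) = 2
(r1,c4) = 4

3 1 2 4 5 6 / 1 4 3 2 6 5 / 2 6 4 5 1 3 / 5 2 1 6 3 4 / 6 3 5 1 4 2 / 4 5 6 3 2 1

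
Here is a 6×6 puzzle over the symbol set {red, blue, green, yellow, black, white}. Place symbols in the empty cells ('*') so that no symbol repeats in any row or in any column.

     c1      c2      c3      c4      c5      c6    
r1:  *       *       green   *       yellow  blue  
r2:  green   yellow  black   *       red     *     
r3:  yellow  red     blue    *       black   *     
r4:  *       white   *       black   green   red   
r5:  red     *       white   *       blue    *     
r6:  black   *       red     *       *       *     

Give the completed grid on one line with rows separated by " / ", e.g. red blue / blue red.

white black green red yellow blue / green yellow black blue red white / yellow red blue white black green / blue white yellow black green red / red green white yellow blue black / black blue red green white yellow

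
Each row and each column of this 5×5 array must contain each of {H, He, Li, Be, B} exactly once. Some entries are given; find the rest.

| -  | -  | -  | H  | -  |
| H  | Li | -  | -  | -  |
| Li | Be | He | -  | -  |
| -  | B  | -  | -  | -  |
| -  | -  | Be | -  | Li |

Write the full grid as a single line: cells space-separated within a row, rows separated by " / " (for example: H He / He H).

(r1,c2) = He
(r2,c3) = B
(r3,c4) = B
(r3,c5) = H
(r5,c2) = H
(r5,c4) = He
(r1,c3) = Li
(r2,c4) = Be
(r2,c5) = He
(r4,c3) = H
(r4,c4) = Li
(r4,c5) = Be
(r5,c1) = B
(r1,c1) = Be
(r1,c5) = B
(r4,c1) = He

Be He Li H B / H Li B Be He / Li Be He B H / He B H Li Be / B H Be He Li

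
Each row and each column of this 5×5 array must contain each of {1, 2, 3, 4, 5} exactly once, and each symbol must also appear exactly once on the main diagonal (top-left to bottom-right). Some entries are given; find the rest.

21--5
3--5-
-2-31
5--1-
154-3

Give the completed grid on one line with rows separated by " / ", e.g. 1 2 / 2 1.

2 1 3 4 5 / 3 4 1 5 2 / 4 2 5 3 1 / 5 3 2 1 4 / 1 5 4 2 3

(r1,c3) = 3
(r1,c4) = 4
(r2,c2) = 4
(r2,c5) = 2
(r3,c1) = 4
(r3,c3) = 5
(r4,c2) = 3
(r4,c3) = 2
(r4,c5) = 4
(r5,c4) = 2
(r2,c3) = 1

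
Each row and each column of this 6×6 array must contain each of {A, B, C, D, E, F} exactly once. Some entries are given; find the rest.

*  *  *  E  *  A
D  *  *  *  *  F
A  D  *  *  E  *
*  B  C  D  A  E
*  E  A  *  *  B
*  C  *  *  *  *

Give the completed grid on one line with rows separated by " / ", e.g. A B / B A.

At row 1, column 2: row 1 has {A,E}; column 2 has {B,C,D,E}; that leaves F.
At row 2, column 2: row 2 has {D,F}; column 2 has {B,C,D,E,F}; that leaves A.
At row 3, column 6: row 3 has {A,D,E}; column 6 has {A,B,E,F}; that leaves C.
At row 4, column 1: row 4 has {A,B,C,D,E}; column 1 has {A,D}; that leaves F.
At row 5, column 1: row 5 has {A,B,E}; column 1 has {A,D,F}; that leaves C.
At row 5, column 4: row 5 has {A,B,C,E}; column 4 has {D,E}; that leaves F.
At row 5, column 5: row 5 has {A,B,C,E,F}; column 5 has {A,E}; that leaves D.
At row 6, column 6: row 6 has {C}; column 6 has {A,B,C,E,F}; that leaves D.
At row 1, column 1: row 1 has {A,E,F}; column 1 has {A,C,D,F}; that leaves B.
At row 1, column 3: row 1 has {A,B,E,F}; column 3 has {A,C}; that leaves D.
At row 1, column 5: row 1 has {A,B,D,E,F}; column 5 has {A,D,E}; that leaves C.
At row 2, column 5: row 2 has {A,D,F}; column 5 has {A,C,D,E}; that leaves B.
At row 3, column 4: row 3 has {A,C,D,E}; column 4 has {D,E,F}; that leaves B.
At row 6, column 1: row 6 has {C,D}; column 1 has {A,B,C,D,F}; that leaves E.
At row 6, column 4: row 6 has {C,D,E}; column 4 has {B,D,E,F}; that leaves A.
At row 6, column 5: row 6 has {A,C,D,E}; column 5 has {A,B,C,D,E}; that leaves F.
At row 2, column 3: row 2 has {A,B,D,F}; column 3 has {A,C,D}; that leaves E.
At row 2, column 4: row 2 has {A,B,D,E,F}; column 4 has {A,B,D,E,F}; that leaves C.
At row 3, column 3: row 3 has {A,B,C,D,E}; column 3 has {A,C,D,E}; that leaves F.
At row 6, column 3: row 6 has {A,C,D,E,F}; column 3 has {A,C,D,E,F}; that leaves B.

B F D E C A / D A E C B F / A D F B E C / F B C D A E / C E A F D B / E C B A F D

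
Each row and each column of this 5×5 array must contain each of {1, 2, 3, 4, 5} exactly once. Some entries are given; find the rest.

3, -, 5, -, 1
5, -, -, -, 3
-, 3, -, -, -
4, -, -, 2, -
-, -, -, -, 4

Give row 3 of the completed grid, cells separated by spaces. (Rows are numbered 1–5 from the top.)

1 3 4 5 2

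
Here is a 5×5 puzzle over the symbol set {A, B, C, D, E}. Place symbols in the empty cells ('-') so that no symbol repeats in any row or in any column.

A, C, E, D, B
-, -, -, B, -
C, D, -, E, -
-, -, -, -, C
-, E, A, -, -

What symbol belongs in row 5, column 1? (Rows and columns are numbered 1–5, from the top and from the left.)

B

(r2,c2) = A
(r3,c3) = B
(r3,c5) = A
(r4,c2) = B
(r4,c3) = D
(r4,c4) = A
(r5,c4) = C
(r5,c5) = D
(r2,c3) = C
(r2,c5) = E
(r4,c1) = E
(r5,c1) = B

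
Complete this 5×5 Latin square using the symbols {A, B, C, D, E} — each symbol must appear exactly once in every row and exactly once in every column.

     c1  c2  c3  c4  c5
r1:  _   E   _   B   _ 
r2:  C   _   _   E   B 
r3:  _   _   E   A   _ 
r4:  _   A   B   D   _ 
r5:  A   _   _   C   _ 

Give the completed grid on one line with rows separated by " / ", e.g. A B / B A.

D E C B A / C D A E B / B C E A D / E A B D C / A B D C E

(r1,c1): row 1 has {B,E}; column 1 has {A,C}, so it must be D.
(r2,c2): row 2 has {B,C,E}; column 2 has {A,E}, so it must be D.
(r2,c3): row 2 has {B,C,D,E}; column 3 has {B,E}, so it must be A.
(r3,c1): row 3 has {A,E}; column 1 has {A,C,D}, so it must be B.
(r3,c2): row 3 has {A,B,E}; column 2 has {A,D,E}, so it must be C.
(r3,c5): row 3 has {A,B,C,E}; column 5 has {B}, so it must be D.
(r4,c1): row 4 has {A,B,D}; column 1 has {A,B,C,D}, so it must be E.
(r4,c5): row 4 has {A,B,D,E}; column 5 has {B,D}, so it must be C.
(r5,c2): row 5 has {A,C}; column 2 has {A,C,D,E}, so it must be B.
(r5,c3): row 5 has {A,B,C}; column 3 has {A,B,E}, so it must be D.
(r5,c5): row 5 has {A,B,C,D}; column 5 has {B,C,D}, so it must be E.
(r1,c3): row 1 has {B,D,E}; column 3 has {A,B,D,E}, so it must be C.
(r1,c5): row 1 has {B,C,D,E}; column 5 has {B,C,D,E}, so it must be A.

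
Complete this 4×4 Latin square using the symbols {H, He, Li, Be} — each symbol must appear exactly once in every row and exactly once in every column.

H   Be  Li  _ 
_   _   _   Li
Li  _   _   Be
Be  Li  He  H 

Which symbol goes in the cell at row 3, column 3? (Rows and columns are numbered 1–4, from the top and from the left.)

H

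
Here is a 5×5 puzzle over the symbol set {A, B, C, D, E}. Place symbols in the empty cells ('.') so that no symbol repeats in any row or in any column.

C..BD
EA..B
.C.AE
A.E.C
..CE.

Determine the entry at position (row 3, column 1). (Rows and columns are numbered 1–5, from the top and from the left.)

D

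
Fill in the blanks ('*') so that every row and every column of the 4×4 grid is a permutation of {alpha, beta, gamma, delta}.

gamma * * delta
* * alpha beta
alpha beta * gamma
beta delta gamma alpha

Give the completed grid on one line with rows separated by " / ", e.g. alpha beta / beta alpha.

gamma alpha beta delta / delta gamma alpha beta / alpha beta delta gamma / beta delta gamma alpha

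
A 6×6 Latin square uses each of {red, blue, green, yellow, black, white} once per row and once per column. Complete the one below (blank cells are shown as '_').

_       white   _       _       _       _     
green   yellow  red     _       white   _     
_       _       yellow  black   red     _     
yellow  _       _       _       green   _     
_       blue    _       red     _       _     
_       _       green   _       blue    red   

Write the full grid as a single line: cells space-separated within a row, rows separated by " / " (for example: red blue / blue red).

red white blue green black yellow / green yellow red blue white black / blue green yellow black red white / yellow red black white green blue / black blue white red yellow green / white black green yellow blue red

(r2,c4): row 2 has {red,green,yellow,white}; column 4 has {red,black}, so it must be blue.
(r2,c6): row 2 has {red,blue,green,yellow,white}; column 6 has {red}, so it must be black.
(r3,c2): row 3 has {red,yellow,black}; column 2 has {blue,yellow,white}, so it must be green.
(r4,c4): row 4 has {green,yellow}; column 4 has {red,blue,black}, so it must be white.
(r4,c6): row 4 has {green,yellow,white}; column 6 has {red,black}, so it must be blue.
(r6,c2): row 6 has {red,blue,green}; column 2 has {blue,green,yellow,white}, so it must be black.
(r6,c4): row 6 has {red,blue,green,black}; column 4 has {red,blue,black,white}, so it must be yellow.
(r1,c4): row 1 has {white}; column 4 has {red,blue,yellow,black,white}, so it must be green.
(r1,c6): row 1 has {green,white}; column 6 has {red,blue,black}, so it must be yellow.
(r3,c6): row 3 has {red,green,yellow,black}; column 6 has {red,blue,yellow,black}, so it must be white.
(r4,c2): row 4 has {blue,green,yellow,white}; column 2 has {blue,green,yellow,black,white}, so it must be red.
(r4,c3): row 4 has {red,blue,green,yellow,white}; column 3 has {red,green,yellow}, so it must be black.
(r5,c3): row 5 has {red,blue}; column 3 has {red,green,yellow,black}, so it must be white.
(r5,c6): row 5 has {red,blue,white}; column 6 has {red,blue,yellow,black,white}, so it must be green.
(r6,c1): row 6 has {red,blue,green,yellow,black}; column 1 has {green,yellow}, so it must be white.
(r1,c3): row 1 has {green,yellow,white}; column 3 has {red,green,yellow,black,white}, so it must be blue.
(r1,c5): row 1 has {blue,green,yellow,white}; column 5 has {red,blue,green,white}, so it must be black.
(r3,c1): row 3 has {red,green,yellow,black,white}; column 1 has {green,yellow,white}, so it must be blue.
(r5,c1): row 5 has {red,blue,green,white}; column 1 has {blue,green,yellow,white}, so it must be black.
(r5,c5): row 5 has {red,blue,green,black,white}; column 5 has {red,blue,green,black,white}, so it must be yellow.
(r1,c1): row 1 has {blue,green,yellow,black,white}; column 1 has {blue,green,yellow,black,white}, so it must be red.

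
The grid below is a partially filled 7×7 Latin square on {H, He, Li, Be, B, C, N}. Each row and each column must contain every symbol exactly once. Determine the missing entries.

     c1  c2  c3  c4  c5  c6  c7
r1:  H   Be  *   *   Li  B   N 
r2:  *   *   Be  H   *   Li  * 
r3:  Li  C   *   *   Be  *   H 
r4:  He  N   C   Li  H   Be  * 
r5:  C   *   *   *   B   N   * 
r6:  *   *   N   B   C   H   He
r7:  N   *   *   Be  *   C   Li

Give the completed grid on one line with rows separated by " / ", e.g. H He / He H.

H Be He C Li B N / B He Be H N Li C / Li C B N Be He H / He N C Li H Be B / C H Li He B N Be / Be Li N B C H He / N B H Be He C Li

Cell (r1,c3): row 1 has {H,Li,Be,B,N}; column 3 has {Be,C,N} → He.
Cell (r1,c4): row 1 has {H,He,Li,Be,B,N}; column 4 has {H,Li,Be,B} → C.
Cell (r2,c1): row 2 has {H,Li,Be}; column 1 has {H,He,Li,C,N} → B.
Cell (r2,c2): row 2 has {H,Li,Be,B}; column 2 has {Be,C,N} → He.
Cell (r2,c5): row 2 has {H,He,Li,Be,B}; column 5 has {H,Li,Be,B,C} → N.
Cell (r2,c7): row 2 has {H,He,Li,Be,B,N}; column 7 has {H,He,Li,N} → C.
Cell (r3,c3): row 3 has {H,Li,Be,C}; column 3 has {He,Be,C,N} → B.
Cell (r3,c6): row 3 has {H,Li,Be,B,C}; column 6 has {H,Li,Be,B,C,N} → He.
Cell (r4,c7): row 4 has {H,He,Li,Be,C,N}; column 7 has {H,He,Li,C,N} → B.
Cell (r5,c4): row 5 has {B,C,N}; column 4 has {H,Li,Be,B,C} → He.
Cell (r5,c7): row 5 has {He,B,C,N}; column 7 has {H,He,Li,B,C,N} → Be.
Cell (r6,c1): row 6 has {H,He,B,C,N}; column 1 has {H,He,Li,B,C,N} → Be.
Cell (r6,c2): row 6 has {H,He,Be,B,C,N}; column 2 has {He,Be,C,N} → Li.
Cell (r7,c3): row 7 has {Li,Be,C,N}; column 3 has {He,Be,B,C,N} → H.
Cell (r7,c5): row 7 has {H,Li,Be,C,N}; column 5 has {H,Li,Be,B,C,N} → He.
Cell (r3,c4): row 3 has {H,He,Li,Be,B,C}; column 4 has {H,He,Li,Be,B,C} → N.
Cell (r5,c2): row 5 has {He,Be,B,C,N}; column 2 has {He,Li,Be,C,N} → H.
Cell (r5,c3): row 5 has {H,He,Be,B,C,N}; column 3 has {H,He,Be,B,C,N} → Li.
Cell (r7,c2): row 7 has {H,He,Li,Be,C,N}; column 2 has {H,He,Li,Be,C,N} → B.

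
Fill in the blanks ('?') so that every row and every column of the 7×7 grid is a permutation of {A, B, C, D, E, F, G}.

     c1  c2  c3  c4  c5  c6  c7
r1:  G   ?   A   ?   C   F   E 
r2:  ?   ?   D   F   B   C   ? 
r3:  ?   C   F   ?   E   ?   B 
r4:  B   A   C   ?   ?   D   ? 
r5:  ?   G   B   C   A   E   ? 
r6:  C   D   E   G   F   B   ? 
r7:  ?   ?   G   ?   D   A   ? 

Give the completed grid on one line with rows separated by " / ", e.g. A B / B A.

G B A D C F E / A E D F B C G / D C F A E G B / B A C E G D F / F G B C A E D / C D E G F B A / E F G B D A C

At row 1, column 2: row 1 has {A,C,E,F,G}; column 2 has {A,C,D,G}; that leaves B.
At row 1, column 4: row 1 has {A,B,C,E,F,G}; column 4 has {C,F,G}; that leaves D.
At row 2, column 2: row 2 has {B,C,D,F}; column 2 has {A,B,C,D,G}; that leaves E.
At row 3, column 4: row 3 has {B,C,E,F}; column 4 has {C,D,F,G}; that leaves A.
At row 3, column 6: row 3 has {A,B,C,E,F}; column 6 has {A,B,C,D,E,F}; that leaves G.
At row 4, column 4: row 4 has {A,B,C,D}; column 4 has {A,C,D,F,G}; that leaves E.
At row 4, column 5: row 4 has {A,B,C,D,E}; column 5 has {A,B,C,D,E,F}; that leaves G.
At row 4, column 7: row 4 has {A,B,C,D,E,G}; column 7 has {B,E}; that leaves F.
At row 5, column 7: row 5 has {A,B,C,E,G}; column 7 has {B,E,F}; that leaves D.
At row 6, column 7: row 6 has {B,C,D,E,F,G}; column 7 has {B,D,E,F}; that leaves A.
At row 7, column 2: row 7 has {A,D,G}; column 2 has {A,B,C,D,E,G}; that leaves F.
At row 7, column 4: row 7 has {A,D,F,G}; column 4 has {A,C,D,E,F,G}; that leaves B.
At row 7, column 7: row 7 has {A,B,D,F,G}; column 7 has {A,B,D,E,F}; that leaves C.
At row 2, column 1: row 2 has {B,C,D,E,F}; column 1 has {B,C,G}; that leaves A.
At row 2, column 7: row 2 has {A,B,C,D,E,F}; column 7 has {A,B,C,D,E,F}; that leaves G.
At row 3, column 1: row 3 has {A,B,C,E,F,G}; column 1 has {A,B,C,G}; that leaves D.
At row 5, column 1: row 5 has {A,B,C,D,E,G}; column 1 has {A,B,C,D,G}; that leaves F.
At row 7, column 1: row 7 has {A,B,C,D,F,G}; column 1 has {A,B,C,D,F,G}; that leaves E.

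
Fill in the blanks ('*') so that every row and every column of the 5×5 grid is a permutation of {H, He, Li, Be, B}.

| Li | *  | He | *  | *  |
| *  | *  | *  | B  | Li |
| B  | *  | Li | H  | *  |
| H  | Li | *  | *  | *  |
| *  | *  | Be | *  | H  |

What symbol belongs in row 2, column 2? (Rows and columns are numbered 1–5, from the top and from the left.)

row 1 has {He,Li}; column 4 has {H,B} — only Be is left for (r1,c4).
row 1 has {He,Li,Be}; column 5 has {H,Li} — only B is left for (r1,c5).
row 2 has {Li,B}; column 3 has {He,Li,Be} — only H is left for (r2,c3).
row 4 has {H,Li}; column 3 has {H,He,Li,Be} — only B is left for (r4,c3).
row 4 has {H,Li,B}; column 4 has {H,Be,B} — only He is left for (r4,c4).
row 4 has {H,He,Li,B}; column 5 has {H,Li,B} — only Be is left for (r4,c5).
row 5 has {H,Be}; column 1 has {H,Li,B} — only He is left for (r5,c1).
row 5 has {H,He,Be}; column 2 has {Li} — only B is left for (r5,c2).
row 5 has {H,He,Be,B}; column 4 has {H,He,Be,B} — only Li is left for (r5,c4).
row 1 has {He,Li,Be,B}; column 2 has {Li,B} — only H is left for (r1,c2).
row 2 has {H,Li,B}; column 1 has {H,He,Li,B} — only Be is left for (r2,c1).
row 2 has {H,Li,Be,B}; column 2 has {H,Li,B} — only He is left for (r2,c2).

He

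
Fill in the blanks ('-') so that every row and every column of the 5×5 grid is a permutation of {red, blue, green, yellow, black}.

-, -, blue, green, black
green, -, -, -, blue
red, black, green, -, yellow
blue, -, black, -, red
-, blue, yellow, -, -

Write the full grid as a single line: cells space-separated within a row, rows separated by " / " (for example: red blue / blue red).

yellow red blue green black / green yellow red black blue / red black green blue yellow / blue green black yellow red / black blue yellow red green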